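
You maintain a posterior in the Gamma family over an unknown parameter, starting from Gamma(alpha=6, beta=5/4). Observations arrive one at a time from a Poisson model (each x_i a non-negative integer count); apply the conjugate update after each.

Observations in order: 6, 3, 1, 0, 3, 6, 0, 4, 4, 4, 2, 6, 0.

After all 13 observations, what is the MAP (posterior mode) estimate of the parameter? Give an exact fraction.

176/57

obs 1: x=6 → posterior Gamma(12, 9/4)
obs 2: x=3 → posterior Gamma(15, 13/4)
obs 3: x=1 → posterior Gamma(16, 17/4)
obs 4: x=0 → posterior Gamma(16, 21/4)
obs 5: x=3 → posterior Gamma(19, 25/4)
obs 6: x=6 → posterior Gamma(25, 29/4)
obs 7: x=0 → posterior Gamma(25, 33/4)
obs 8: x=4 → posterior Gamma(29, 37/4)
obs 9: x=4 → posterior Gamma(33, 41/4)
obs 10: x=4 → posterior Gamma(37, 45/4)
obs 11: x=2 → posterior Gamma(39, 49/4)
obs 12: x=6 → posterior Gamma(45, 53/4)
obs 13: x=0 → posterior Gamma(45, 57/4)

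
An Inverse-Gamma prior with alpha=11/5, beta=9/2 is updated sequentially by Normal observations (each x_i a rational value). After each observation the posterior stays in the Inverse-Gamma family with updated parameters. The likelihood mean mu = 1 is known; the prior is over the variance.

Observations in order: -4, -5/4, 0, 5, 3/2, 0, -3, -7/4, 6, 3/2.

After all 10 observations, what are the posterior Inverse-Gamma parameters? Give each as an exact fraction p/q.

obs 1: x=-4 → posterior Inverse-Gamma(27/10, 17)
obs 2: x=-5/4 → posterior Inverse-Gamma(16/5, 625/32)
obs 3: x=0 → posterior Inverse-Gamma(37/10, 641/32)
obs 4: x=5 → posterior Inverse-Gamma(21/5, 897/32)
obs 5: x=3/2 → posterior Inverse-Gamma(47/10, 901/32)
obs 6: x=0 → posterior Inverse-Gamma(26/5, 917/32)
obs 7: x=-3 → posterior Inverse-Gamma(57/10, 1173/32)
obs 8: x=-7/4 → posterior Inverse-Gamma(31/5, 647/16)
obs 9: x=6 → posterior Inverse-Gamma(67/10, 847/16)
obs 10: x=3/2 → posterior Inverse-Gamma(36/5, 849/16)

alpha=36/5, beta=849/16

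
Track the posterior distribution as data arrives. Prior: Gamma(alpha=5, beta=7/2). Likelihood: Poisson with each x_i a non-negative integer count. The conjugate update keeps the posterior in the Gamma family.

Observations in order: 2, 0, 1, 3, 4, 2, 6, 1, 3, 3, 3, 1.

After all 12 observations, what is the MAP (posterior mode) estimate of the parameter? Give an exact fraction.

66/31

obs 1: x=2 → posterior Gamma(7, 9/2)
obs 2: x=0 → posterior Gamma(7, 11/2)
obs 3: x=1 → posterior Gamma(8, 13/2)
obs 4: x=3 → posterior Gamma(11, 15/2)
obs 5: x=4 → posterior Gamma(15, 17/2)
obs 6: x=2 → posterior Gamma(17, 19/2)
obs 7: x=6 → posterior Gamma(23, 21/2)
obs 8: x=1 → posterior Gamma(24, 23/2)
obs 9: x=3 → posterior Gamma(27, 25/2)
obs 10: x=3 → posterior Gamma(30, 27/2)
obs 11: x=3 → posterior Gamma(33, 29/2)
obs 12: x=1 → posterior Gamma(34, 31/2)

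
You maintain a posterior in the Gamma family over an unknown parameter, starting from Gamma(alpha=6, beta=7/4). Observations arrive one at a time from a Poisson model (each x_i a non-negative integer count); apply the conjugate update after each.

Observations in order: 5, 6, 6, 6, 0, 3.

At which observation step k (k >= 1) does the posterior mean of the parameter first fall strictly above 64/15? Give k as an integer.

k = 2

obs 1: x=5 → posterior Gamma(11, 11/4)
obs 2: x=6 → posterior Gamma(17, 15/4)
obs 3: x=6 → posterior Gamma(23, 19/4)
obs 4: x=6 → posterior Gamma(29, 23/4)
obs 5: x=0 → posterior Gamma(29, 27/4)
obs 6: x=3 → posterior Gamma(32, 31/4)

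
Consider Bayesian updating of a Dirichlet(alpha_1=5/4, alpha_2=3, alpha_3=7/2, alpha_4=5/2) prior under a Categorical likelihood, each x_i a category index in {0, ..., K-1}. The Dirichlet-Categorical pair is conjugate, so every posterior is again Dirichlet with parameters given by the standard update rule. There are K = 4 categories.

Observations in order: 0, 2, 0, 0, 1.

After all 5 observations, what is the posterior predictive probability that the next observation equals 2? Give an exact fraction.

18/61

obs 1: x=0 → posterior Dirichlet(9/4, 3, 7/2, 5/2)
obs 2: x=2 → posterior Dirichlet(9/4, 3, 9/2, 5/2)
obs 3: x=0 → posterior Dirichlet(13/4, 3, 9/2, 5/2)
obs 4: x=0 → posterior Dirichlet(17/4, 3, 9/2, 5/2)
obs 5: x=1 → posterior Dirichlet(17/4, 4, 9/2, 5/2)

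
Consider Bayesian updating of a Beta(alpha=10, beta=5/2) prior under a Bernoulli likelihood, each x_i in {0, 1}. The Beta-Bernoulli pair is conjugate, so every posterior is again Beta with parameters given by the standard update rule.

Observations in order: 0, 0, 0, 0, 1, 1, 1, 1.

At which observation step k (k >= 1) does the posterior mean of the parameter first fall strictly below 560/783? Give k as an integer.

k = 2

obs 1: x=0 → posterior Beta(10, 7/2)
obs 2: x=0 → posterior Beta(10, 9/2)
obs 3: x=0 → posterior Beta(10, 11/2)
obs 4: x=0 → posterior Beta(10, 13/2)
obs 5: x=1 → posterior Beta(11, 13/2)
obs 6: x=1 → posterior Beta(12, 13/2)
obs 7: x=1 → posterior Beta(13, 13/2)
obs 8: x=1 → posterior Beta(14, 13/2)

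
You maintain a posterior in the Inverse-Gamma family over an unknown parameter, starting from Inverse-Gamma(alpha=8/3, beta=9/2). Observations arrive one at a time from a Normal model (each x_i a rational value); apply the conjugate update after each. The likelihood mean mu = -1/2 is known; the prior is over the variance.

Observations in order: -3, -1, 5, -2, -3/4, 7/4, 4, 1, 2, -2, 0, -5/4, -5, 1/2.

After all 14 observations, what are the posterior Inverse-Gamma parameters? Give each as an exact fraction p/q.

alpha=29/3, beta=1699/32

obs 1: x=-3 → posterior Inverse-Gamma(19/6, 61/8)
obs 2: x=-1 → posterior Inverse-Gamma(11/3, 31/4)
obs 3: x=5 → posterior Inverse-Gamma(25/6, 183/8)
obs 4: x=-2 → posterior Inverse-Gamma(14/3, 24)
obs 5: x=-3/4 → posterior Inverse-Gamma(31/6, 769/32)
obs 6: x=7/4 → posterior Inverse-Gamma(17/3, 425/16)
obs 7: x=4 → posterior Inverse-Gamma(37/6, 587/16)
obs 8: x=1 → posterior Inverse-Gamma(20/3, 605/16)
obs 9: x=2 → posterior Inverse-Gamma(43/6, 655/16)
obs 10: x=-2 → posterior Inverse-Gamma(23/3, 673/16)
obs 11: x=0 → posterior Inverse-Gamma(49/6, 675/16)
obs 12: x=-5/4 → posterior Inverse-Gamma(26/3, 1359/32)
obs 13: x=-5 → posterior Inverse-Gamma(55/6, 1683/32)
obs 14: x=1/2 → posterior Inverse-Gamma(29/3, 1699/32)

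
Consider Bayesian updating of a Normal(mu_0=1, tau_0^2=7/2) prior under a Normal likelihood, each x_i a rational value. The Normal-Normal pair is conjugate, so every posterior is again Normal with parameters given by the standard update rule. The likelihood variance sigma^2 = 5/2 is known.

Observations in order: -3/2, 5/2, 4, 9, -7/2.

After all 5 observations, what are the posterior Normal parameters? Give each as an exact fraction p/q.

mu_0=157/80, tau_0^2=7/16

obs 1: x=-3/2 → posterior Normal(-11/24, 35/24)
obs 2: x=5/2 → posterior Normal(12/19, 35/38)
obs 3: x=4 → posterior Normal(20/13, 35/52)
obs 4: x=9 → posterior Normal(103/33, 35/66)
obs 5: x=-7/2 → posterior Normal(157/80, 7/16)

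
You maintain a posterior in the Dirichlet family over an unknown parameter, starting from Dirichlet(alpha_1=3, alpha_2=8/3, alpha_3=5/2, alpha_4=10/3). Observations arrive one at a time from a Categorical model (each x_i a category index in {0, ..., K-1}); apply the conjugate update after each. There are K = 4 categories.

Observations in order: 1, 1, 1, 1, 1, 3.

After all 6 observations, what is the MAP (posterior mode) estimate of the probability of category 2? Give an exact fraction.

1/9

obs 1: x=1 → posterior Dirichlet(3, 11/3, 5/2, 10/3)
obs 2: x=1 → posterior Dirichlet(3, 14/3, 5/2, 10/3)
obs 3: x=1 → posterior Dirichlet(3, 17/3, 5/2, 10/3)
obs 4: x=1 → posterior Dirichlet(3, 20/3, 5/2, 10/3)
obs 5: x=1 → posterior Dirichlet(3, 23/3, 5/2, 10/3)
obs 6: x=3 → posterior Dirichlet(3, 23/3, 5/2, 13/3)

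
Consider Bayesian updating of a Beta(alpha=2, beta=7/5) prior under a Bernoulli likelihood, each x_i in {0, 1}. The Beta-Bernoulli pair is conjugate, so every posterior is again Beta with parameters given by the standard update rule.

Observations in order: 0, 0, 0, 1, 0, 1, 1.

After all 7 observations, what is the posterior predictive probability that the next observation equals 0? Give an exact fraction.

obs 1: x=0 → posterior Beta(2, 12/5)
obs 2: x=0 → posterior Beta(2, 17/5)
obs 3: x=0 → posterior Beta(2, 22/5)
obs 4: x=1 → posterior Beta(3, 22/5)
obs 5: x=0 → posterior Beta(3, 27/5)
obs 6: x=1 → posterior Beta(4, 27/5)
obs 7: x=1 → posterior Beta(5, 27/5)

27/52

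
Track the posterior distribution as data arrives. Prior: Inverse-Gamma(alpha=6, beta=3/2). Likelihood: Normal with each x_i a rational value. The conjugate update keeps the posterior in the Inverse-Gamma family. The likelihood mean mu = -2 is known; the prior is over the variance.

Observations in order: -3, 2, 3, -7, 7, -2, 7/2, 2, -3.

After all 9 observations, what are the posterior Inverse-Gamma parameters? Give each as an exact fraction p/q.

obs 1: x=-3 → posterior Inverse-Gamma(13/2, 2)
obs 2: x=2 → posterior Inverse-Gamma(7, 10)
obs 3: x=3 → posterior Inverse-Gamma(15/2, 45/2)
obs 4: x=-7 → posterior Inverse-Gamma(8, 35)
obs 5: x=7 → posterior Inverse-Gamma(17/2, 151/2)
obs 6: x=-2 → posterior Inverse-Gamma(9, 151/2)
obs 7: x=7/2 → posterior Inverse-Gamma(19/2, 725/8)
obs 8: x=2 → posterior Inverse-Gamma(10, 789/8)
obs 9: x=-3 → posterior Inverse-Gamma(21/2, 793/8)

alpha=21/2, beta=793/8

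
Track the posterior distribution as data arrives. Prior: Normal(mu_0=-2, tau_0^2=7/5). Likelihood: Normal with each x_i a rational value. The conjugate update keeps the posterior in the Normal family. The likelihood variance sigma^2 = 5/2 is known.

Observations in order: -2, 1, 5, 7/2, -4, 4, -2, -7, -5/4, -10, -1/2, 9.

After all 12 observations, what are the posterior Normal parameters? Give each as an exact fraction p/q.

mu_0=-219/386, tau_0^2=35/193

obs 1: x=-2 → posterior Normal(-2, 35/39)
obs 2: x=1 → posterior Normal(-64/53, 35/53)
obs 3: x=5 → posterior Normal(6/67, 35/67)
obs 4: x=7/2 → posterior Normal(55/81, 35/81)
obs 5: x=-4 → posterior Normal(-1/95, 7/19)
obs 6: x=4 → posterior Normal(55/109, 35/109)
obs 7: x=-2 → posterior Normal(9/41, 35/123)
obs 8: x=-7 → posterior Normal(-71/137, 35/137)
obs 9: x=-5/4 → posterior Normal(-177/302, 35/151)
obs 10: x=-10 → posterior Normal(-457/330, 7/33)
obs 11: x=-1/2 → posterior Normal(-471/358, 35/179)
obs 12: x=9 → posterior Normal(-219/386, 35/193)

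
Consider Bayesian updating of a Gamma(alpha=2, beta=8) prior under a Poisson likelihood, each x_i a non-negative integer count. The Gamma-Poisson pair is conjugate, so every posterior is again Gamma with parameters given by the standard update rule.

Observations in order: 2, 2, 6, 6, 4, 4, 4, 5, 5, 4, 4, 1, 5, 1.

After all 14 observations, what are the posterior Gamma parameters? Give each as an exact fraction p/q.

alpha=55, beta=22

obs 1: x=2 → posterior Gamma(4, 9)
obs 2: x=2 → posterior Gamma(6, 10)
obs 3: x=6 → posterior Gamma(12, 11)
obs 4: x=6 → posterior Gamma(18, 12)
obs 5: x=4 → posterior Gamma(22, 13)
obs 6: x=4 → posterior Gamma(26, 14)
obs 7: x=4 → posterior Gamma(30, 15)
obs 8: x=5 → posterior Gamma(35, 16)
obs 9: x=5 → posterior Gamma(40, 17)
obs 10: x=4 → posterior Gamma(44, 18)
obs 11: x=4 → posterior Gamma(48, 19)
obs 12: x=1 → posterior Gamma(49, 20)
obs 13: x=5 → posterior Gamma(54, 21)
obs 14: x=1 → posterior Gamma(55, 22)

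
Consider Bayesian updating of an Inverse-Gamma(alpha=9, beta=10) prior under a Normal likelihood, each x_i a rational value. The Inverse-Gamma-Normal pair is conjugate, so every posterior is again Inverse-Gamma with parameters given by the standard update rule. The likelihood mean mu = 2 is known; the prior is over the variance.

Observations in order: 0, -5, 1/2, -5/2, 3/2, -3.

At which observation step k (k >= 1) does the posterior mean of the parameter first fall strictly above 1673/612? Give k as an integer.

obs 1: x=0 → posterior Inverse-Gamma(19/2, 12)
obs 2: x=-5 → posterior Inverse-Gamma(10, 73/2)
obs 3: x=1/2 → posterior Inverse-Gamma(21/2, 301/8)
obs 4: x=-5/2 → posterior Inverse-Gamma(11, 191/4)
obs 5: x=3/2 → posterior Inverse-Gamma(23/2, 383/8)
obs 6: x=-3 → posterior Inverse-Gamma(12, 483/8)

k = 2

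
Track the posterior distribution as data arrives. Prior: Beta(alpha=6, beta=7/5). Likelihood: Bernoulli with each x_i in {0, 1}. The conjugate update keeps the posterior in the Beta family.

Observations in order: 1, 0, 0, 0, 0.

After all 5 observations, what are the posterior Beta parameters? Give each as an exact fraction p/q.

obs 1: x=1 → posterior Beta(7, 7/5)
obs 2: x=0 → posterior Beta(7, 12/5)
obs 3: x=0 → posterior Beta(7, 17/5)
obs 4: x=0 → posterior Beta(7, 22/5)
obs 5: x=0 → posterior Beta(7, 27/5)

alpha=7, beta=27/5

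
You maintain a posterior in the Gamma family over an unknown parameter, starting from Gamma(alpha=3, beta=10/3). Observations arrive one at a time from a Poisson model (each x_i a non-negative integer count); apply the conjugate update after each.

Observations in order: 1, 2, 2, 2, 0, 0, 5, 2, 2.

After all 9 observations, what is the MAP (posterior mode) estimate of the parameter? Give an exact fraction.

obs 1: x=1 → posterior Gamma(4, 13/3)
obs 2: x=2 → posterior Gamma(6, 16/3)
obs 3: x=2 → posterior Gamma(8, 19/3)
obs 4: x=2 → posterior Gamma(10, 22/3)
obs 5: x=0 → posterior Gamma(10, 25/3)
obs 6: x=0 → posterior Gamma(10, 28/3)
obs 7: x=5 → posterior Gamma(15, 31/3)
obs 8: x=2 → posterior Gamma(17, 34/3)
obs 9: x=2 → posterior Gamma(19, 37/3)

54/37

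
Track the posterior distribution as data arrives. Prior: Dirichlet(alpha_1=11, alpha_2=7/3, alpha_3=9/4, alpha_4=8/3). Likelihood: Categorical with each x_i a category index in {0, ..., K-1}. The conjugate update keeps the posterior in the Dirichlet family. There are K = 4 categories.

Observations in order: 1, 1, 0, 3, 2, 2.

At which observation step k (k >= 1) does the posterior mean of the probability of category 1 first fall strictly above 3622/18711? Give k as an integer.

obs 1: x=1 → posterior Dirichlet(11, 10/3, 9/4, 8/3)
obs 2: x=1 → posterior Dirichlet(11, 13/3, 9/4, 8/3)
obs 3: x=0 → posterior Dirichlet(12, 13/3, 9/4, 8/3)
obs 4: x=3 → posterior Dirichlet(12, 13/3, 9/4, 11/3)
obs 5: x=2 → posterior Dirichlet(12, 13/3, 13/4, 11/3)
obs 6: x=2 → posterior Dirichlet(12, 13/3, 17/4, 11/3)

k = 2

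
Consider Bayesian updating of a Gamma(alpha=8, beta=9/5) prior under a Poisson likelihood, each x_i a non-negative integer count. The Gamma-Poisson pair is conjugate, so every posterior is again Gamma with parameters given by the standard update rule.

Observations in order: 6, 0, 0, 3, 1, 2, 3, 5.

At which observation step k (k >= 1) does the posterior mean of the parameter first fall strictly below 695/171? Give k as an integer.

k = 2

obs 1: x=6 → posterior Gamma(14, 14/5)
obs 2: x=0 → posterior Gamma(14, 19/5)
obs 3: x=0 → posterior Gamma(14, 24/5)
obs 4: x=3 → posterior Gamma(17, 29/5)
obs 5: x=1 → posterior Gamma(18, 34/5)
obs 6: x=2 → posterior Gamma(20, 39/5)
obs 7: x=3 → posterior Gamma(23, 44/5)
obs 8: x=5 → posterior Gamma(28, 49/5)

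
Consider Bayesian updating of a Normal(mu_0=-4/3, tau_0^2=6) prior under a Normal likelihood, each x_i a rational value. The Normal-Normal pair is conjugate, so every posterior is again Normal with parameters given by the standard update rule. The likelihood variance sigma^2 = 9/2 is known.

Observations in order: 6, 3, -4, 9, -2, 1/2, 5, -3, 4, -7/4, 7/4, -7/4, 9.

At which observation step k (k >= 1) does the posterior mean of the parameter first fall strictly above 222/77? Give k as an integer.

obs 1: x=6 → posterior Normal(20/7, 18/7)
obs 2: x=3 → posterior Normal(32/11, 18/11)
obs 3: x=-4 → posterior Normal(16/15, 6/5)
obs 4: x=9 → posterior Normal(52/19, 18/19)
obs 5: x=-2 → posterior Normal(44/23, 18/23)
obs 6: x=1/2 → posterior Normal(46/27, 2/3)
obs 7: x=5 → posterior Normal(66/31, 18/31)
obs 8: x=-3 → posterior Normal(54/35, 18/35)
obs 9: x=4 → posterior Normal(70/39, 6/13)
obs 10: x=-7/4 → posterior Normal(63/43, 18/43)
obs 11: x=7/4 → posterior Normal(70/47, 18/47)
obs 12: x=-7/4 → posterior Normal(21/17, 6/17)
obs 13: x=9 → posterior Normal(9/5, 18/55)

k = 2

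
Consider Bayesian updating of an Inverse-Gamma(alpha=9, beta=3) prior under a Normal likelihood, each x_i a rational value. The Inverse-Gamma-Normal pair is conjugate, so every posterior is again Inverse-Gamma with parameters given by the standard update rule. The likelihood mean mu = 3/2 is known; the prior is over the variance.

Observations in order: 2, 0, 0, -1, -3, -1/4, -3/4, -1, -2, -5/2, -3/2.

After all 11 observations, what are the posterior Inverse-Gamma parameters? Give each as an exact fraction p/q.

alpha=29/2, beta=711/16

obs 1: x=2 → posterior Inverse-Gamma(19/2, 25/8)
obs 2: x=0 → posterior Inverse-Gamma(10, 17/4)
obs 3: x=0 → posterior Inverse-Gamma(21/2, 43/8)
obs 4: x=-1 → posterior Inverse-Gamma(11, 17/2)
obs 5: x=-3 → posterior Inverse-Gamma(23/2, 149/8)
obs 6: x=-1/4 → posterior Inverse-Gamma(12, 645/32)
obs 7: x=-3/4 → posterior Inverse-Gamma(25/2, 363/16)
obs 8: x=-1 → posterior Inverse-Gamma(13, 413/16)
obs 9: x=-2 → posterior Inverse-Gamma(27/2, 511/16)
obs 10: x=-5/2 → posterior Inverse-Gamma(14, 639/16)
obs 11: x=-3/2 → posterior Inverse-Gamma(29/2, 711/16)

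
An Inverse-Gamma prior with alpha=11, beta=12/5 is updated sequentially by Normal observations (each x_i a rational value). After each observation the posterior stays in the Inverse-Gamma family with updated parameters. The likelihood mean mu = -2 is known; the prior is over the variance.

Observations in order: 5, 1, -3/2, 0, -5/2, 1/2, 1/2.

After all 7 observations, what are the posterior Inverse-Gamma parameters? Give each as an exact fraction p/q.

obs 1: x=5 → posterior Inverse-Gamma(23/2, 269/10)
obs 2: x=1 → posterior Inverse-Gamma(12, 157/5)
obs 3: x=-3/2 → posterior Inverse-Gamma(25/2, 1261/40)
obs 4: x=0 → posterior Inverse-Gamma(13, 1341/40)
obs 5: x=-5/2 → posterior Inverse-Gamma(27/2, 673/20)
obs 6: x=1/2 → posterior Inverse-Gamma(14, 1471/40)
obs 7: x=1/2 → posterior Inverse-Gamma(29/2, 399/10)

alpha=29/2, beta=399/10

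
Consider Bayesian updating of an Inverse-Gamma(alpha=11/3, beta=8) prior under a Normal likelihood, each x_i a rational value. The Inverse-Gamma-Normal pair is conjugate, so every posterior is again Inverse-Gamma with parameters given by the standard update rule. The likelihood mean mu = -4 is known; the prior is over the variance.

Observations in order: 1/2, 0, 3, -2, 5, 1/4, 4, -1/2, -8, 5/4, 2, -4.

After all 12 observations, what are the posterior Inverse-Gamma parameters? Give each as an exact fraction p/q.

alpha=29/3, beta=2881/16

obs 1: x=1/2 → posterior Inverse-Gamma(25/6, 145/8)
obs 2: x=0 → posterior Inverse-Gamma(14/3, 209/8)
obs 3: x=3 → posterior Inverse-Gamma(31/6, 405/8)
obs 4: x=-2 → posterior Inverse-Gamma(17/3, 421/8)
obs 5: x=5 → posterior Inverse-Gamma(37/6, 745/8)
obs 6: x=1/4 → posterior Inverse-Gamma(20/3, 3269/32)
obs 7: x=4 → posterior Inverse-Gamma(43/6, 4293/32)
obs 8: x=-1/2 → posterior Inverse-Gamma(23/3, 4489/32)
obs 9: x=-8 → posterior Inverse-Gamma(49/6, 4745/32)
obs 10: x=5/4 → posterior Inverse-Gamma(26/3, 2593/16)
obs 11: x=2 → posterior Inverse-Gamma(55/6, 2881/16)
obs 12: x=-4 → posterior Inverse-Gamma(29/3, 2881/16)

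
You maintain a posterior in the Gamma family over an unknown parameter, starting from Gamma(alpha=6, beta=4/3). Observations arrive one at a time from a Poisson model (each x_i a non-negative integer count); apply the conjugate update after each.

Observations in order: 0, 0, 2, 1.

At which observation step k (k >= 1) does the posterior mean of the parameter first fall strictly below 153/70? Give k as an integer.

k = 2

obs 1: x=0 → posterior Gamma(6, 7/3)
obs 2: x=0 → posterior Gamma(6, 10/3)
obs 3: x=2 → posterior Gamma(8, 13/3)
obs 4: x=1 → posterior Gamma(9, 16/3)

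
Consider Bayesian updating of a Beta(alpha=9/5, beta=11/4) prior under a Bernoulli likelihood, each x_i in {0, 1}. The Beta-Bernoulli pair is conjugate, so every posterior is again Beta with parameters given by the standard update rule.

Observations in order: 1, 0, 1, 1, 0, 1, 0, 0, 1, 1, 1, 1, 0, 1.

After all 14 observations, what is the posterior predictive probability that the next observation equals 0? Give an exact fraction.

155/371

obs 1: x=1 → posterior Beta(14/5, 11/4)
obs 2: x=0 → posterior Beta(14/5, 15/4)
obs 3: x=1 → posterior Beta(19/5, 15/4)
obs 4: x=1 → posterior Beta(24/5, 15/4)
obs 5: x=0 → posterior Beta(24/5, 19/4)
obs 6: x=1 → posterior Beta(29/5, 19/4)
obs 7: x=0 → posterior Beta(29/5, 23/4)
obs 8: x=0 → posterior Beta(29/5, 27/4)
obs 9: x=1 → posterior Beta(34/5, 27/4)
obs 10: x=1 → posterior Beta(39/5, 27/4)
obs 11: x=1 → posterior Beta(44/5, 27/4)
obs 12: x=1 → posterior Beta(49/5, 27/4)
obs 13: x=0 → posterior Beta(49/5, 31/4)
obs 14: x=1 → posterior Beta(54/5, 31/4)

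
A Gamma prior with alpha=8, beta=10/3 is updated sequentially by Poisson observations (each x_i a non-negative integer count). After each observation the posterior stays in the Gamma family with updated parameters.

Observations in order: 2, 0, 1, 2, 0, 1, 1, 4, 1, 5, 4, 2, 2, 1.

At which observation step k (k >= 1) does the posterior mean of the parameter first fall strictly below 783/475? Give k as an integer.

k = 5

obs 1: x=2 → posterior Gamma(10, 13/3)
obs 2: x=0 → posterior Gamma(10, 16/3)
obs 3: x=1 → posterior Gamma(11, 19/3)
obs 4: x=2 → posterior Gamma(13, 22/3)
obs 5: x=0 → posterior Gamma(13, 25/3)
obs 6: x=1 → posterior Gamma(14, 28/3)
obs 7: x=1 → posterior Gamma(15, 31/3)
obs 8: x=4 → posterior Gamma(19, 34/3)
obs 9: x=1 → posterior Gamma(20, 37/3)
obs 10: x=5 → posterior Gamma(25, 40/3)
obs 11: x=4 → posterior Gamma(29, 43/3)
obs 12: x=2 → posterior Gamma(31, 46/3)
obs 13: x=2 → posterior Gamma(33, 49/3)
obs 14: x=1 → posterior Gamma(34, 52/3)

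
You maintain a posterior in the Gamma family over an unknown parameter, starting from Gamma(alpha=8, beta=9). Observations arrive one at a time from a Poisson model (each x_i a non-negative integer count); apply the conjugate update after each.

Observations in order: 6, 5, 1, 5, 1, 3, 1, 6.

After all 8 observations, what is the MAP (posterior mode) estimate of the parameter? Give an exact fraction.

35/17

obs 1: x=6 → posterior Gamma(14, 10)
obs 2: x=5 → posterior Gamma(19, 11)
obs 3: x=1 → posterior Gamma(20, 12)
obs 4: x=5 → posterior Gamma(25, 13)
obs 5: x=1 → posterior Gamma(26, 14)
obs 6: x=3 → posterior Gamma(29, 15)
obs 7: x=1 → posterior Gamma(30, 16)
obs 8: x=6 → posterior Gamma(36, 17)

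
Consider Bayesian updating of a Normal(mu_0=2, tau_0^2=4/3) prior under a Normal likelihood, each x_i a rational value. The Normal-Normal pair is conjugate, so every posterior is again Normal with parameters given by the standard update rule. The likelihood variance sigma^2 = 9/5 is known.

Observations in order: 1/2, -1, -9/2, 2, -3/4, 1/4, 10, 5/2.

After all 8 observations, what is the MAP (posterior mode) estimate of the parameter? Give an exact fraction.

obs 1: x=1/2 → posterior Normal(64/47, 36/47)
obs 2: x=-1 → posterior Normal(44/67, 36/67)
obs 3: x=-9/2 → posterior Normal(-46/87, 12/29)
obs 4: x=2 → posterior Normal(-6/107, 36/107)
obs 5: x=-3/4 → posterior Normal(-21/127, 36/127)
obs 6: x=1/4 → posterior Normal(-16/147, 12/49)
obs 7: x=10 → posterior Normal(184/167, 36/167)
obs 8: x=5/2 → posterior Normal(234/187, 36/187)

234/187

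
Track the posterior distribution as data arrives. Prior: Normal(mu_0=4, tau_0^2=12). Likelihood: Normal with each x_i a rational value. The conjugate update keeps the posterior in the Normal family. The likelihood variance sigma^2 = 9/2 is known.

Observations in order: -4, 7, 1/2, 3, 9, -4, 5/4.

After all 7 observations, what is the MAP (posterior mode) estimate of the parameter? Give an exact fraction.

114/59

obs 1: x=-4 → posterior Normal(-20/11, 36/11)
obs 2: x=7 → posterior Normal(36/19, 36/19)
obs 3: x=1/2 → posterior Normal(40/27, 4/3)
obs 4: x=3 → posterior Normal(64/35, 36/35)
obs 5: x=9 → posterior Normal(136/43, 36/43)
obs 6: x=-4 → posterior Normal(104/51, 12/17)
obs 7: x=5/4 → posterior Normal(114/59, 36/59)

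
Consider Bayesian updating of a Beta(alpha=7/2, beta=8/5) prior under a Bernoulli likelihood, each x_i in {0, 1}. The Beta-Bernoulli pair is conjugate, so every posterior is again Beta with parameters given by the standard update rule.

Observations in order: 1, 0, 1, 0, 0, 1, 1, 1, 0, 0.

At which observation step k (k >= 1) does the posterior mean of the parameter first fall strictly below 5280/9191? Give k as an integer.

obs 1: x=1 → posterior Beta(9/2, 8/5)
obs 2: x=0 → posterior Beta(9/2, 13/5)
obs 3: x=1 → posterior Beta(11/2, 13/5)
obs 4: x=0 → posterior Beta(11/2, 18/5)
obs 5: x=0 → posterior Beta(11/2, 23/5)
obs 6: x=1 → posterior Beta(13/2, 23/5)
obs 7: x=1 → posterior Beta(15/2, 23/5)
obs 8: x=1 → posterior Beta(17/2, 23/5)
obs 9: x=0 → posterior Beta(17/2, 28/5)
obs 10: x=0 → posterior Beta(17/2, 33/5)

k = 5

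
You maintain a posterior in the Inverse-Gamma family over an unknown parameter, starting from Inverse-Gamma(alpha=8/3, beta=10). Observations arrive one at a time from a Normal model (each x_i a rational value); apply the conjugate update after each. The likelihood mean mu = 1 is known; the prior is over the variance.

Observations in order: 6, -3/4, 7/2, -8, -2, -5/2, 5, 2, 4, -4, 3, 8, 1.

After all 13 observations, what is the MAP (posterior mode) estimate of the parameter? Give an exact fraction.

12507/976

obs 1: x=6 → posterior Inverse-Gamma(19/6, 45/2)
obs 2: x=-3/4 → posterior Inverse-Gamma(11/3, 769/32)
obs 3: x=7/2 → posterior Inverse-Gamma(25/6, 869/32)
obs 4: x=-8 → posterior Inverse-Gamma(14/3, 2165/32)
obs 5: x=-2 → posterior Inverse-Gamma(31/6, 2309/32)
obs 6: x=-5/2 → posterior Inverse-Gamma(17/3, 2505/32)
obs 7: x=5 → posterior Inverse-Gamma(37/6, 2761/32)
obs 8: x=2 → posterior Inverse-Gamma(20/3, 2777/32)
obs 9: x=4 → posterior Inverse-Gamma(43/6, 2921/32)
obs 10: x=-4 → posterior Inverse-Gamma(23/3, 3321/32)
obs 11: x=3 → posterior Inverse-Gamma(49/6, 3385/32)
obs 12: x=8 → posterior Inverse-Gamma(26/3, 4169/32)
obs 13: x=1 → posterior Inverse-Gamma(55/6, 4169/32)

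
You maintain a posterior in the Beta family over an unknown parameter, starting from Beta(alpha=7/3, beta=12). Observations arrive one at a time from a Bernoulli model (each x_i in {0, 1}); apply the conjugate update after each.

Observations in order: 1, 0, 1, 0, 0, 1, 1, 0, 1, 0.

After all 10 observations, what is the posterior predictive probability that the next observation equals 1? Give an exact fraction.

obs 1: x=1 → posterior Beta(10/3, 12)
obs 2: x=0 → posterior Beta(10/3, 13)
obs 3: x=1 → posterior Beta(13/3, 13)
obs 4: x=0 → posterior Beta(13/3, 14)
obs 5: x=0 → posterior Beta(13/3, 15)
obs 6: x=1 → posterior Beta(16/3, 15)
obs 7: x=1 → posterior Beta(19/3, 15)
obs 8: x=0 → posterior Beta(19/3, 16)
obs 9: x=1 → posterior Beta(22/3, 16)
obs 10: x=0 → posterior Beta(22/3, 17)

22/73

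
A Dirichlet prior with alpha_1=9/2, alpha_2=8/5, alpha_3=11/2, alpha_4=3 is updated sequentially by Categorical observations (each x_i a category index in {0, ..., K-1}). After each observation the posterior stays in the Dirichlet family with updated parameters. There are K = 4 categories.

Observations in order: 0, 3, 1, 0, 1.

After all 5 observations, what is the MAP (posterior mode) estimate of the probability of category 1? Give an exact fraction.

obs 1: x=0 → posterior Dirichlet(11/2, 8/5, 11/2, 3)
obs 2: x=3 → posterior Dirichlet(11/2, 8/5, 11/2, 4)
obs 3: x=1 → posterior Dirichlet(11/2, 13/5, 11/2, 4)
obs 4: x=0 → posterior Dirichlet(13/2, 13/5, 11/2, 4)
obs 5: x=1 → posterior Dirichlet(13/2, 18/5, 11/2, 4)

1/6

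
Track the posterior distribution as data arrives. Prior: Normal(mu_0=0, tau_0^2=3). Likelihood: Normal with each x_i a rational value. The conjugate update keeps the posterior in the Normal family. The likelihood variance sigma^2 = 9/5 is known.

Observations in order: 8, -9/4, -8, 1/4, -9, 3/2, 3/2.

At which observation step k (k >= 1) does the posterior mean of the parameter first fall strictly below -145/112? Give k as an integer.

obs 1: x=8 → posterior Normal(5, 9/8)
obs 2: x=-9/4 → posterior Normal(115/52, 9/13)
obs 3: x=-8 → posterior Normal(-5/8, 1/2)
obs 4: x=1/4 → posterior Normal(-10/23, 9/23)
obs 5: x=-9 → posterior Normal(-55/28, 9/28)
obs 6: x=3/2 → posterior Normal(-95/66, 3/11)
obs 7: x=3/2 → posterior Normal(-20/19, 9/38)

k = 5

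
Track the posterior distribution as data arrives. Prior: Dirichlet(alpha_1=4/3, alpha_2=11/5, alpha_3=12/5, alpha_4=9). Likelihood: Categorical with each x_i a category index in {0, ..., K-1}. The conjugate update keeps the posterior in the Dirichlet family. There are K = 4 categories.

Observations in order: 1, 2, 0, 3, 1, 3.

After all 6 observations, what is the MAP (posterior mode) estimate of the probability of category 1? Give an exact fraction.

obs 1: x=1 → posterior Dirichlet(4/3, 16/5, 12/5, 9)
obs 2: x=2 → posterior Dirichlet(4/3, 16/5, 17/5, 9)
obs 3: x=0 → posterior Dirichlet(7/3, 16/5, 17/5, 9)
obs 4: x=3 → posterior Dirichlet(7/3, 16/5, 17/5, 10)
obs 5: x=1 → posterior Dirichlet(7/3, 21/5, 17/5, 10)
obs 6: x=3 → posterior Dirichlet(7/3, 21/5, 17/5, 11)

24/127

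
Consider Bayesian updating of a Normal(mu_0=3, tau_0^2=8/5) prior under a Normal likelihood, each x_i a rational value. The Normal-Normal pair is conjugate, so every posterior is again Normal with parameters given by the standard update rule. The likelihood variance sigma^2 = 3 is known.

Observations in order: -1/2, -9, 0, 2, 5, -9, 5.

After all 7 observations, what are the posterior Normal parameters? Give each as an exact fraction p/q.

mu_0=-7/71, tau_0^2=24/71

obs 1: x=-1/2 → posterior Normal(41/23, 24/23)
obs 2: x=-9 → posterior Normal(-1, 24/31)
obs 3: x=0 → posterior Normal(-31/39, 8/13)
obs 4: x=2 → posterior Normal(-15/47, 24/47)
obs 5: x=5 → posterior Normal(5/11, 24/55)
obs 6: x=-9 → posterior Normal(-47/63, 8/21)
obs 7: x=5 → posterior Normal(-7/71, 24/71)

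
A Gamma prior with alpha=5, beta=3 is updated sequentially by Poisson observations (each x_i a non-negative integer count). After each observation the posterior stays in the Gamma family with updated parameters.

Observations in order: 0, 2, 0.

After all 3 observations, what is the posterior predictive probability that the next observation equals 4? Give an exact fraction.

8398080/282475249

obs 1: x=0 → posterior Gamma(5, 4)
obs 2: x=2 → posterior Gamma(7, 5)
obs 3: x=0 → posterior Gamma(7, 6)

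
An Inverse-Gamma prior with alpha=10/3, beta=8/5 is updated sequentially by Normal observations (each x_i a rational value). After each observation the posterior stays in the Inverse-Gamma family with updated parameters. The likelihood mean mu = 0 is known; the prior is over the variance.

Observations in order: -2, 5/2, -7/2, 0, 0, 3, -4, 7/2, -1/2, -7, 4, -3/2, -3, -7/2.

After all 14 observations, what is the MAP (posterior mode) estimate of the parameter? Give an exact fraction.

obs 1: x=-2 → posterior Inverse-Gamma(23/6, 18/5)
obs 2: x=5/2 → posterior Inverse-Gamma(13/3, 269/40)
obs 3: x=-7/2 → posterior Inverse-Gamma(29/6, 257/20)
obs 4: x=0 → posterior Inverse-Gamma(16/3, 257/20)
obs 5: x=0 → posterior Inverse-Gamma(35/6, 257/20)
obs 6: x=3 → posterior Inverse-Gamma(19/3, 347/20)
obs 7: x=-4 → posterior Inverse-Gamma(41/6, 507/20)
obs 8: x=7/2 → posterior Inverse-Gamma(22/3, 1259/40)
obs 9: x=-1/2 → posterior Inverse-Gamma(47/6, 158/5)
obs 10: x=-7 → posterior Inverse-Gamma(25/3, 561/10)
obs 11: x=4 → posterior Inverse-Gamma(53/6, 641/10)
obs 12: x=-3/2 → posterior Inverse-Gamma(28/3, 2609/40)
obs 13: x=-3 → posterior Inverse-Gamma(59/6, 2789/40)
obs 14: x=-7/2 → posterior Inverse-Gamma(31/3, 1517/20)

4551/680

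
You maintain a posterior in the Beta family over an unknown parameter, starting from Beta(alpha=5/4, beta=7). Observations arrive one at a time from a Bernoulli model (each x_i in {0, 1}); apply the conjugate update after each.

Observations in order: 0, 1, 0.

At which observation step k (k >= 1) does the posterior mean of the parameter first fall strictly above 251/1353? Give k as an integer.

k = 2

obs 1: x=0 → posterior Beta(5/4, 8)
obs 2: x=1 → posterior Beta(9/4, 8)
obs 3: x=0 → posterior Beta(9/4, 9)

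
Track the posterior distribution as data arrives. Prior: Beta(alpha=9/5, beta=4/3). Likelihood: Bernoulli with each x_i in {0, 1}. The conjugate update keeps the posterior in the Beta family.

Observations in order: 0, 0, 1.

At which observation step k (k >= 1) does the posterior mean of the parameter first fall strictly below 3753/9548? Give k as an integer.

obs 1: x=0 → posterior Beta(9/5, 7/3)
obs 2: x=0 → posterior Beta(9/5, 10/3)
obs 3: x=1 → posterior Beta(14/5, 10/3)

k = 2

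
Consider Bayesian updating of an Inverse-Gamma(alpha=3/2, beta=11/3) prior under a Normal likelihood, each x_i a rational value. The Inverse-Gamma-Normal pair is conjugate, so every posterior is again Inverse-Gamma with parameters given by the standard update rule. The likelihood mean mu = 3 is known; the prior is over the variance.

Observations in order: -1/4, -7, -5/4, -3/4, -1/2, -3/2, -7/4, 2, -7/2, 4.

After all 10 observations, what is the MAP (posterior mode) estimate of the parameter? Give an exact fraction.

obs 1: x=-1/4 → posterior Inverse-Gamma(2, 859/96)
obs 2: x=-7 → posterior Inverse-Gamma(5/2, 5659/96)
obs 3: x=-5/4 → posterior Inverse-Gamma(3, 3263/48)
obs 4: x=-3/4 → posterior Inverse-Gamma(7/2, 7201/96)
obs 5: x=-1/2 → posterior Inverse-Gamma(4, 7789/96)
obs 6: x=-3/2 → posterior Inverse-Gamma(9/2, 8761/96)
obs 7: x=-7/4 → posterior Inverse-Gamma(5, 2461/24)
obs 8: x=2 → posterior Inverse-Gamma(11/2, 2473/24)
obs 9: x=-7/2 → posterior Inverse-Gamma(6, 745/6)
obs 10: x=4 → posterior Inverse-Gamma(13/2, 374/3)

748/45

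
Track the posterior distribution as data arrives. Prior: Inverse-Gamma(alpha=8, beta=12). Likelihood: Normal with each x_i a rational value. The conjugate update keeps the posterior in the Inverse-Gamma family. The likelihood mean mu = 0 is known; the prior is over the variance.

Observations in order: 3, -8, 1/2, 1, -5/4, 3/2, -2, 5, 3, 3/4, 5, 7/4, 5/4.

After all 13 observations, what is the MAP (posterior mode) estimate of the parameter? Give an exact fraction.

681/124

obs 1: x=3 → posterior Inverse-Gamma(17/2, 33/2)
obs 2: x=-8 → posterior Inverse-Gamma(9, 97/2)
obs 3: x=1/2 → posterior Inverse-Gamma(19/2, 389/8)
obs 4: x=1 → posterior Inverse-Gamma(10, 393/8)
obs 5: x=-5/4 → posterior Inverse-Gamma(21/2, 1597/32)
obs 6: x=3/2 → posterior Inverse-Gamma(11, 1633/32)
obs 7: x=-2 → posterior Inverse-Gamma(23/2, 1697/32)
obs 8: x=5 → posterior Inverse-Gamma(12, 2097/32)
obs 9: x=3 → posterior Inverse-Gamma(25/2, 2241/32)
obs 10: x=3/4 → posterior Inverse-Gamma(13, 1125/16)
obs 11: x=5 → posterior Inverse-Gamma(27/2, 1325/16)
obs 12: x=7/4 → posterior Inverse-Gamma(14, 2699/32)
obs 13: x=5/4 → posterior Inverse-Gamma(29/2, 681/8)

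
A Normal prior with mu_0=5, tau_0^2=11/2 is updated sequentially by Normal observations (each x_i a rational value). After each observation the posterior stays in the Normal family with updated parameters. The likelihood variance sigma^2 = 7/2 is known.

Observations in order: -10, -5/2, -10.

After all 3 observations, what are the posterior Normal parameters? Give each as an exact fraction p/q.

mu_0=-85/16, tau_0^2=77/80

obs 1: x=-10 → posterior Normal(-25/6, 77/36)
obs 2: x=-5/2 → posterior Normal(-205/58, 77/58)
obs 3: x=-10 → posterior Normal(-85/16, 77/80)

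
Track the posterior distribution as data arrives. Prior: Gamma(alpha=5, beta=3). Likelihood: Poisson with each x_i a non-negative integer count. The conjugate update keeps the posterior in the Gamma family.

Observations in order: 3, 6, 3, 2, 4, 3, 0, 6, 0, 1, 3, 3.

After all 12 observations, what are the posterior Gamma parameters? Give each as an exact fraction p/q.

alpha=39, beta=15

obs 1: x=3 → posterior Gamma(8, 4)
obs 2: x=6 → posterior Gamma(14, 5)
obs 3: x=3 → posterior Gamma(17, 6)
obs 4: x=2 → posterior Gamma(19, 7)
obs 5: x=4 → posterior Gamma(23, 8)
obs 6: x=3 → posterior Gamma(26, 9)
obs 7: x=0 → posterior Gamma(26, 10)
obs 8: x=6 → posterior Gamma(32, 11)
obs 9: x=0 → posterior Gamma(32, 12)
obs 10: x=1 → posterior Gamma(33, 13)
obs 11: x=3 → posterior Gamma(36, 14)
obs 12: x=3 → posterior Gamma(39, 15)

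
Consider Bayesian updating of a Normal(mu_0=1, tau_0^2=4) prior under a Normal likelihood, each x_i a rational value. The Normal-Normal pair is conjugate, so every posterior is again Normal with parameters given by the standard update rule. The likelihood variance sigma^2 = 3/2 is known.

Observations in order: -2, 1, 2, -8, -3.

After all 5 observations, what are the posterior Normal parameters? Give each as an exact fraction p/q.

mu_0=-77/43, tau_0^2=12/43

obs 1: x=-2 → posterior Normal(-13/11, 12/11)
obs 2: x=1 → posterior Normal(-5/19, 12/19)
obs 3: x=2 → posterior Normal(11/27, 4/9)
obs 4: x=-8 → posterior Normal(-53/35, 12/35)
obs 5: x=-3 → posterior Normal(-77/43, 12/43)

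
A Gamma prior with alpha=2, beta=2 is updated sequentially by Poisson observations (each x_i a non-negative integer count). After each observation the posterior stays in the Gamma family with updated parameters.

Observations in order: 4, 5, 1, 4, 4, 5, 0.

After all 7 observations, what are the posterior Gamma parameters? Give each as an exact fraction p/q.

alpha=25, beta=9

obs 1: x=4 → posterior Gamma(6, 3)
obs 2: x=5 → posterior Gamma(11, 4)
obs 3: x=1 → posterior Gamma(12, 5)
obs 4: x=4 → posterior Gamma(16, 6)
obs 5: x=4 → posterior Gamma(20, 7)
obs 6: x=5 → posterior Gamma(25, 8)
obs 7: x=0 → posterior Gamma(25, 9)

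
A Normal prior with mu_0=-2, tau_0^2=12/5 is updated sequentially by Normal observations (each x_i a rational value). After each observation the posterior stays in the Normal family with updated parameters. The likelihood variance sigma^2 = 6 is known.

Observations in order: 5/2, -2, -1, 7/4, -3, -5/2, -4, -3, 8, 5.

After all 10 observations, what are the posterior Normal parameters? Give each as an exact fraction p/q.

obs 1: x=5/2 → posterior Normal(-5/7, 12/7)
obs 2: x=-2 → posterior Normal(-1, 4/3)
obs 3: x=-1 → posterior Normal(-1, 12/11)
obs 4: x=7/4 → posterior Normal(-15/26, 12/13)
obs 5: x=-3 → posterior Normal(-9/10, 4/5)
obs 6: x=-5/2 → posterior Normal(-37/34, 12/17)
obs 7: x=-4 → posterior Normal(-53/38, 12/19)
obs 8: x=-3 → posterior Normal(-65/42, 4/7)
obs 9: x=8 → posterior Normal(-33/46, 12/23)
obs 10: x=5 → posterior Normal(-13/50, 12/25)

mu_0=-13/50, tau_0^2=12/25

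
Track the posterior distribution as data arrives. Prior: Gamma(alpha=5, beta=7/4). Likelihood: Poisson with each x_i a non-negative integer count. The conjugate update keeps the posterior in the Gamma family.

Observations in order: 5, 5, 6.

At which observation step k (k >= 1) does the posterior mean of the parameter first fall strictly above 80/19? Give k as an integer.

obs 1: x=5 → posterior Gamma(10, 11/4)
obs 2: x=5 → posterior Gamma(15, 15/4)
obs 3: x=6 → posterior Gamma(21, 19/4)

k = 3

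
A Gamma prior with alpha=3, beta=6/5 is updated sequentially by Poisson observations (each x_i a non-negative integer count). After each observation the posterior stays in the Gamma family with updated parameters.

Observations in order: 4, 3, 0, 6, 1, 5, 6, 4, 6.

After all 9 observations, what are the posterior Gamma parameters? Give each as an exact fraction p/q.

obs 1: x=4 → posterior Gamma(7, 11/5)
obs 2: x=3 → posterior Gamma(10, 16/5)
obs 3: x=0 → posterior Gamma(10, 21/5)
obs 4: x=6 → posterior Gamma(16, 26/5)
obs 5: x=1 → posterior Gamma(17, 31/5)
obs 6: x=5 → posterior Gamma(22, 36/5)
obs 7: x=6 → posterior Gamma(28, 41/5)
obs 8: x=4 → posterior Gamma(32, 46/5)
obs 9: x=6 → posterior Gamma(38, 51/5)

alpha=38, beta=51/5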